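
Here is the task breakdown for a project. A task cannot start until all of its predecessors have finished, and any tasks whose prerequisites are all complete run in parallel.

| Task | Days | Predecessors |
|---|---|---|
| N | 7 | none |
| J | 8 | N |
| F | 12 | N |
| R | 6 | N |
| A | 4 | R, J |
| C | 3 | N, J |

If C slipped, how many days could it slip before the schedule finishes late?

Critical path: N→J→A = 7+8+4 = 19, so the finish is 19 days.
C finishes as early as 18 and must finish by 19.
Float = 19 − 18 = 1.

1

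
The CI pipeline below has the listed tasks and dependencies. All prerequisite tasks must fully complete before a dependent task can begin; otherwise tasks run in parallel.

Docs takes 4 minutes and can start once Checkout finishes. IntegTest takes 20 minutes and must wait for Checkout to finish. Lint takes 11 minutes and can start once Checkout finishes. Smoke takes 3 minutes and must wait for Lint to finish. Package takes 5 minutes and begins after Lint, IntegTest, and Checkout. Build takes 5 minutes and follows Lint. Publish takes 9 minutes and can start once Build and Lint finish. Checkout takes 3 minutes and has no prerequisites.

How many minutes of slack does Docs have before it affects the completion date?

Checkout→Lint→Build→Publish = 3+11+5+9 = 28 sets the makespan at 28 minutes.
Longest path through Docs: 7 minutes (earliest finish 7, latest finish 28).
So Docs can slip 28 − 7 = 21 minutes.

21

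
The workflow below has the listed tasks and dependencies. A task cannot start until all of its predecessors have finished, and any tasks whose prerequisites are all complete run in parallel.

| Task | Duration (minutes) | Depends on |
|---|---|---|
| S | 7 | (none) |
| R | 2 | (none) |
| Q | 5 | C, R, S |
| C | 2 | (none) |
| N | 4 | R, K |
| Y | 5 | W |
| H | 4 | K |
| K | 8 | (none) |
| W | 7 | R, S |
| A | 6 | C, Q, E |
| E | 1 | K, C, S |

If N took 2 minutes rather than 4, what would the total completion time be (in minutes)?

Actual critical path: S→W→Y = 7+7+5 = 19 ⇒ 19 minutes.
N has 7 minutes of float (longest path through it is 12).
No other chain overtakes it, so the finish is 19 minutes.

19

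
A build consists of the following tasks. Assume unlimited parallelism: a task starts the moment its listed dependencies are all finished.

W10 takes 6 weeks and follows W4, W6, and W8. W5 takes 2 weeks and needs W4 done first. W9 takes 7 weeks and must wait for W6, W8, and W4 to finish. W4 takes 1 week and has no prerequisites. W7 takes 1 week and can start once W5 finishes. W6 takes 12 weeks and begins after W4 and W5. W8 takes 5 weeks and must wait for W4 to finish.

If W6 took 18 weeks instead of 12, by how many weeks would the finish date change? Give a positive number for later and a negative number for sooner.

6

The binding path is W4→W5→W6→W9 = 1+2+12+7 = 22; finish at 22 weeks.
W6 lies on that path, so at 18 weeks the path becomes 28 weeks.
No other chain overtakes it, so the finish is 28 weeks.
Change in finish: 28 − 22 = +6 weeks.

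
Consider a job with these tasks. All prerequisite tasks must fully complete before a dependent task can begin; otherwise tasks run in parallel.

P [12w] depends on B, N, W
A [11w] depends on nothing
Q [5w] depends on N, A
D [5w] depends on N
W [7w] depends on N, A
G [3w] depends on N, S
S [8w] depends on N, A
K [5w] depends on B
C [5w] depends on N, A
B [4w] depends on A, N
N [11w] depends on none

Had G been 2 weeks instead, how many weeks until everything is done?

30

Critical path before the change: A→W→P = 11+7+12 = 30 giving 30 weeks.
The longest path through G is only 22 weeks, so G has float 8.
That remains the longest chain; total 30 weeks.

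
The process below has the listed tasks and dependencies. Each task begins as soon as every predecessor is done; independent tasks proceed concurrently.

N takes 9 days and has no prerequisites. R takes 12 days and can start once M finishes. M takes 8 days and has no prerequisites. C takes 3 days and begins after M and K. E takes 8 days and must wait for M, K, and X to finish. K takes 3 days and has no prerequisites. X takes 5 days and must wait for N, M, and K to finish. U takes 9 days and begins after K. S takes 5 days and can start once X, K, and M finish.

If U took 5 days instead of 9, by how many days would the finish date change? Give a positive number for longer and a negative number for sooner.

0

Critical path before the change: N→X→E = 9+5+8 = 22 giving 22 days.
U is off the critical path — its longest chain is 12 days, giving 10 of slack.
No other chain overtakes it, so the finish is 22 days.
Change in finish: 22 − 22 = +0 days.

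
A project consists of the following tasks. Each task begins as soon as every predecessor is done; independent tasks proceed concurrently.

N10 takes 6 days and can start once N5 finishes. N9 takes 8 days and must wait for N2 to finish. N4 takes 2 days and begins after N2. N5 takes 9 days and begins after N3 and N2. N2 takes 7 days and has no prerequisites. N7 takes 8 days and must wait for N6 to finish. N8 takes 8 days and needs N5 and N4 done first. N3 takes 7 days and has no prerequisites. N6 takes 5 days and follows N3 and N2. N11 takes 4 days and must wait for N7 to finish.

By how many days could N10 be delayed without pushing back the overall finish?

The longest chain is N2→N5→N8 = 7+9+8 = 24; overall finish 24 days.
Longest path through N10: 22 days (earliest finish 22, latest finish 24).
Float = 24 − 22 = 2.

2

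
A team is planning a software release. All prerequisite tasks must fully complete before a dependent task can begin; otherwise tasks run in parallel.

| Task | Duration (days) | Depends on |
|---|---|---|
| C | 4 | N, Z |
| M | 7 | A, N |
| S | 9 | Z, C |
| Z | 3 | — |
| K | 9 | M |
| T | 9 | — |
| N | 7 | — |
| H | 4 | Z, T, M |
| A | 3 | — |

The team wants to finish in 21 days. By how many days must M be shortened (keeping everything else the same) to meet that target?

2

Current finish: 23 days; target: 21.
M is on every critical path, so each day cut from M cuts the finish by one (this holds down to a finish of 20).
Need 23 − 21 = 2 days off M → M becomes 5 days, finish becomes 21.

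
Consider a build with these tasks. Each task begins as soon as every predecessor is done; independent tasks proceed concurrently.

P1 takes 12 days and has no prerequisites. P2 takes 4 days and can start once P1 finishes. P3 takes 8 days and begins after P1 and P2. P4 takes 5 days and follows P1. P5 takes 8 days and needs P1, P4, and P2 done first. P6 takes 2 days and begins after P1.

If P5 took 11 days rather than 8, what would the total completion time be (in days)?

As given, the longest chain is P1→P4→P5 = 12+5+8 = 25, so the finish is 25 days.
P5 is on the critical path; changing it to 11 makes that path 28 days.
The critical path is still P1→P4→P5; finish is now 28 days.

28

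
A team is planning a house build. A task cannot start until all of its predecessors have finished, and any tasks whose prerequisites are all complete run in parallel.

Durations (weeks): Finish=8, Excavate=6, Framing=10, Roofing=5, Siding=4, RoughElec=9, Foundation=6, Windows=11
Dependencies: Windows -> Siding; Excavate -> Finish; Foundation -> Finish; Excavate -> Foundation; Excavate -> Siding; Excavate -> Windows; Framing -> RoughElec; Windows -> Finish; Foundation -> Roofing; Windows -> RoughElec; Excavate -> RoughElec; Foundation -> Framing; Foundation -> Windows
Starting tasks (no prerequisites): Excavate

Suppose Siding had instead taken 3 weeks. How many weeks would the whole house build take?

32

The binding path is Excavate→Foundation→Windows→RoughElec = 6+6+11+9 = 32; finish at 32 weeks.
The longest path through Siding is only 27 weeks, so Siding has float 5.
That remains the longest chain; total 32 weeks.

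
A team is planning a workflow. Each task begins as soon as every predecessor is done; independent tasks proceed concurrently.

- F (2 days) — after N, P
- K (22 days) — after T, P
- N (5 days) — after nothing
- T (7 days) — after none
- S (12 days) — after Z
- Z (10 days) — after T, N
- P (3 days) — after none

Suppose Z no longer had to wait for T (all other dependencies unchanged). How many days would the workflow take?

Before: longest chain T→Z→S = 7+10+12 = 29, finish 29.
Without T→Z, Z's earliest start moves from 7 to 5.
New critical path: T→K = 7+22 = 29 ⇒ 29 days.

29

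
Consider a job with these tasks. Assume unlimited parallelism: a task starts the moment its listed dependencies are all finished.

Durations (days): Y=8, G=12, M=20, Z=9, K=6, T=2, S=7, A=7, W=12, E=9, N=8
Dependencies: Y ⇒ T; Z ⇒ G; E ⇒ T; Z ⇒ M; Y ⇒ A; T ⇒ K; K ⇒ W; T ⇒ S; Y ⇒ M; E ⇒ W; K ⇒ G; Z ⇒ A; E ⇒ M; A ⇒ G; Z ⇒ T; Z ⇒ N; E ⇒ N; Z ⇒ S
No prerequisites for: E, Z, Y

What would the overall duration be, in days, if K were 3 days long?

29

As given, the longest chain is E→T→K→G = 9+2+6+12 = 29, so the finish is 29 days.
Since K is critical, the -3 change carries straight to that chain (now 26 days).
The binding chain switches to E→M = 9+20 = 29; finish 29 days.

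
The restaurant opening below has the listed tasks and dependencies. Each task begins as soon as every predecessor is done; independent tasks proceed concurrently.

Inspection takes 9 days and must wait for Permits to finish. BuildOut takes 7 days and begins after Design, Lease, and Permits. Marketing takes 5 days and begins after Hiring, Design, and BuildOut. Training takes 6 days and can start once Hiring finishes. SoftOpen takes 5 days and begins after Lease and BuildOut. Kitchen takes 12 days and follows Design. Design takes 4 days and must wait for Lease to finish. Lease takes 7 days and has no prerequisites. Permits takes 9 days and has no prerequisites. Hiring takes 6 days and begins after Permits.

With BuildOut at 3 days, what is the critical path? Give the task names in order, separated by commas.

Lease, Design, Kitchen

As given, the longest chain is Lease→Design→BuildOut→Marketing = 7+4+7+5 = 23, so the finish is 23 days.
BuildOut is on the critical path; changing it to 3 makes that path 19 days.
New critical path: Lease→Design→Kitchen = 7+4+12 = 23 ⇒ 23 days.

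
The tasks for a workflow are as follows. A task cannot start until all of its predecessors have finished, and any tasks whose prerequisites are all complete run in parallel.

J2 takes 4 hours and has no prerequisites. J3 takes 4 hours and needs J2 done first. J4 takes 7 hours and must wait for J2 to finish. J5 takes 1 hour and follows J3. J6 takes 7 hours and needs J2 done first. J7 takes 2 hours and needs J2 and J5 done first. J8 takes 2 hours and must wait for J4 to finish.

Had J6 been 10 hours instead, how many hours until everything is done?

Actual critical path: J2→J4→J8 = 4+7+2 = 13 ⇒ 13 hours.
J6 has 2 hours of float (longest path through it is 11).
The binding chain switches to J2→J6 = 4+10 = 14; finish 14 hours.

14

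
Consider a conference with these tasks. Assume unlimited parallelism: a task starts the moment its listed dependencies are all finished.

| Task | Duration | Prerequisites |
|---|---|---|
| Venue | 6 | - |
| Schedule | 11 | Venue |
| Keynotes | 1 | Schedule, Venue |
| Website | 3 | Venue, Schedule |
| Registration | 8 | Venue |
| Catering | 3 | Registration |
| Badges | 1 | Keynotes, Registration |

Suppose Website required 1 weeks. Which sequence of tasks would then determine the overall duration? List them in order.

Venue, Schedule, Keynotes, Badges

Baseline: Venue→Schedule→Website = 6+11+3 = 20 → 20 weeks.
Website lies on that path, so at 1 week the path becomes 18 weeks.
New critical path: Venue→Schedule→Keynotes→Badges = 6+11+1+1 = 19 ⇒ 19 weeks.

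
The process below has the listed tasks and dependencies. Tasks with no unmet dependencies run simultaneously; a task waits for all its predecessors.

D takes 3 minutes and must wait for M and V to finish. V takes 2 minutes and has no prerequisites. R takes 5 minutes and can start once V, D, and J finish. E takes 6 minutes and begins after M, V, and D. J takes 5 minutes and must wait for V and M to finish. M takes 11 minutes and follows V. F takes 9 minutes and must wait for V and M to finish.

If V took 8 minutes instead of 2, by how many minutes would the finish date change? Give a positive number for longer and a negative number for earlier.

6

As given, the longest chain is V→M→J→R = 2+11+5+5 = 23, so the finish is 23 minutes.
V lies on that path, so at 8 minutes the path becomes 29 minutes.
That remains the longest chain; total 29 minutes.
Change in finish: 29 − 23 = +6 minutes.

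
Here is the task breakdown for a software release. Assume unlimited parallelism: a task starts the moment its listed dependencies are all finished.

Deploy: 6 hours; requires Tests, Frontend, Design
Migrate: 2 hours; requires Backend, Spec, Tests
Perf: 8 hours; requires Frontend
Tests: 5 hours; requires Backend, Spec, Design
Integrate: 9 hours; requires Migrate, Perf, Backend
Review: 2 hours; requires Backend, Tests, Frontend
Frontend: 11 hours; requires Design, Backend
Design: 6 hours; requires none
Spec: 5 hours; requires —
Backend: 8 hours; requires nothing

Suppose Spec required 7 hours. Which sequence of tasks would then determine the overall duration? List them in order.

Baseline: Backend→Frontend→Perf→Integrate = 8+11+8+9 = 36 → 36 hours.
Spec has 15 hours of float (longest path through it is 21).
That remains the longest chain; total 36 hours.

Backend, Frontend, Perf, Integrate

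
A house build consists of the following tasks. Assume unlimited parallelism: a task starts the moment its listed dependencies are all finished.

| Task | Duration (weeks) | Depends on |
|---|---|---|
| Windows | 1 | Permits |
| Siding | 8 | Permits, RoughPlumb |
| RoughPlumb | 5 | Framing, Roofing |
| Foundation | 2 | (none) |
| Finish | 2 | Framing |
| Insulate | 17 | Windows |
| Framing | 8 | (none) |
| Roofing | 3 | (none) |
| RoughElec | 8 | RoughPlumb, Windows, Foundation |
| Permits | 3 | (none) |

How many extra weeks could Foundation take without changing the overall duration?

11

The longest chain is Permits→Windows→Insulate = 3+1+17 = 21; overall finish 21 weeks.
Foundation finishes as early as 2 and must finish by 13.
Float = 21 − 10 = 11.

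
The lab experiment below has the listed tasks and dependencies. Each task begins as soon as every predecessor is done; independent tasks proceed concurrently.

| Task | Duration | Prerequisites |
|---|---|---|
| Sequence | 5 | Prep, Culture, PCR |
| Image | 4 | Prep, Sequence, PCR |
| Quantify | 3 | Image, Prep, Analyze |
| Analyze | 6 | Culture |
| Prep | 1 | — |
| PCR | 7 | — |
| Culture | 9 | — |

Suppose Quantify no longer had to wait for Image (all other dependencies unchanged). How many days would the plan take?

With the dependency in place, Culture→Sequence→Image→Quantify = 9+5+4+3 = 21 sets the finish at 21 days.
Without Image→Quantify, Quantify's earliest start moves from 18 to 15.
The longest chain is now Culture→Sequence→Image = 9+5+4 = 18, so the plan takes 18 days.

18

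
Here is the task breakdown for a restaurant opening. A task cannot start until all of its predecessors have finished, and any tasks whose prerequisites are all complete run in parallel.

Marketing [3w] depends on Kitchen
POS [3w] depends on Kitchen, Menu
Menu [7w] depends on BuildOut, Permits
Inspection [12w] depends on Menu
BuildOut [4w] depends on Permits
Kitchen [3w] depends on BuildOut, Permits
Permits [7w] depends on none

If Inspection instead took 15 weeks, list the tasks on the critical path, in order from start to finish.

Baseline: Permits→BuildOut→Menu→Inspection = 7+4+7+12 = 30 → 30 weeks.
Inspection lies on that path, so at 15 weeks the path becomes 33 weeks.
No other chain overtakes it, so the finish is 33 weeks.

Permits, BuildOut, Menu, Inspection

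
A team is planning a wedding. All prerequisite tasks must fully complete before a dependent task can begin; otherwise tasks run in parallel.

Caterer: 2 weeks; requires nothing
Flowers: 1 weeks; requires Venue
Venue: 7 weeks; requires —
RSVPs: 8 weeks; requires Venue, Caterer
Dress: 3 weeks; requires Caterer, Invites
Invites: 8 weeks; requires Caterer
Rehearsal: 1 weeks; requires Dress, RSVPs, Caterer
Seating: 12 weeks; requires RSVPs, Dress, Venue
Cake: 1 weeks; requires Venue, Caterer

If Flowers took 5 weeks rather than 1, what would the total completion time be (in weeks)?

Baseline: Venue→RSVPs→Seating = 7+8+12 = 27 → 27 weeks.
Flowers is off the critical path — its longest chain is 8 weeks, giving 19 of slack.
The critical path is still Venue→RSVPs→Seating; finish is now 27 weeks.

27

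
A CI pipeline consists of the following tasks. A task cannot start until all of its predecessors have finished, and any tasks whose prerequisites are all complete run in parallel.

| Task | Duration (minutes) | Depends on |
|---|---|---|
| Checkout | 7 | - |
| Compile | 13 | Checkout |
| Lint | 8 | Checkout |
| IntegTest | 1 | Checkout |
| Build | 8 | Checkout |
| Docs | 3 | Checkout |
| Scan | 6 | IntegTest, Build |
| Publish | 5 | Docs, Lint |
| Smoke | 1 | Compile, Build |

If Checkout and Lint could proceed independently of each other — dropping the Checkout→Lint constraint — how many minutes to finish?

Before: longest chain Checkout→Compile→Smoke = 7+13+1 = 21, finish 21.
Without Checkout→Lint, Lint's earliest start moves from 7 to 0.
The longest chain is now Checkout→Compile→Smoke = 7+13+1 = 21, so the CI pipeline takes 21 minutes.

21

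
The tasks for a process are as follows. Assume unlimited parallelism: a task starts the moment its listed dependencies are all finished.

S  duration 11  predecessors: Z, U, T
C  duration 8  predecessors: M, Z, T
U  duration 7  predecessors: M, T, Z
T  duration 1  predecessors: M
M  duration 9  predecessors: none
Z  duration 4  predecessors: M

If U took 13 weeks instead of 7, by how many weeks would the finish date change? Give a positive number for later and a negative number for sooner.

As given, the longest chain is M→Z→U→S = 9+4+7+11 = 31, so the finish is 31 weeks.
U is on the critical path; changing it to 13 makes that path 37 weeks.
That remains the longest chain; total 37 weeks.
Change in finish: 37 − 31 = +6 weeks.

6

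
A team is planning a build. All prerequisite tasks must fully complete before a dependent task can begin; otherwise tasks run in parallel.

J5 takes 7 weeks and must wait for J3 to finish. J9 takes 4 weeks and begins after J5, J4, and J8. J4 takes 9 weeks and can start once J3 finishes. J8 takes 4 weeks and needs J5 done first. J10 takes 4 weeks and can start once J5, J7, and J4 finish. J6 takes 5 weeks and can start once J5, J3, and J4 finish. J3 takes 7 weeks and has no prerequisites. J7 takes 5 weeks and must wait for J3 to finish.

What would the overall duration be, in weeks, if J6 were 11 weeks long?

Actual critical path: J3→J5→J8→J9 = 7+7+4+4 = 22 ⇒ 22 weeks.
The longest path through J6 is only 21 weeks, so J6 has float 1.
The binding chain switches to J3→J4→J6 = 7+9+11 = 27; finish 27 weeks.

27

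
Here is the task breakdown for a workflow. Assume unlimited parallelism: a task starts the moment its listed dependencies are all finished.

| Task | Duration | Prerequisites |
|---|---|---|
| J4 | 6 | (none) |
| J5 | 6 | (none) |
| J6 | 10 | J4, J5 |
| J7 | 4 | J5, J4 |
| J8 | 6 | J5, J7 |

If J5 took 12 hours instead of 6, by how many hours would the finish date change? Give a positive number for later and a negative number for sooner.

Critical path before the change: J5→J6 = 6+10 = 16 giving 16 hours.
J5 is on the critical path; changing it to 12 makes that path 22 hours.
That remains the longest chain; total 22 hours.
Change in finish: 22 − 16 = +6 hours.

6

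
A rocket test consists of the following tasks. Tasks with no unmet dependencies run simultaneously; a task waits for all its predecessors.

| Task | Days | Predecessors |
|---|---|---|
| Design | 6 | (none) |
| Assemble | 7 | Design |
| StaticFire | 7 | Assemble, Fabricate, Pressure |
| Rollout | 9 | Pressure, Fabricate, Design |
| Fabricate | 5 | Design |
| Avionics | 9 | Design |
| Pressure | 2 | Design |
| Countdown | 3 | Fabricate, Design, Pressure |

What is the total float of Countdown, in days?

Design→Fabricate→Rollout = 6+5+9 = 20 sets the makespan at 20 days.
Countdown finishes as early as 14 and must finish by 20.
Float = 20 − 14 = 6.

6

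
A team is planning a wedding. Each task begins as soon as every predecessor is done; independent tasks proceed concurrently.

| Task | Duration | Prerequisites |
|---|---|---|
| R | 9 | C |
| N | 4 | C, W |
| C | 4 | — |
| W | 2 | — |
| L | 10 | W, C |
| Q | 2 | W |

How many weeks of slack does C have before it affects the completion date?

C→L = 4+10 = 14 sets the makespan at 14 weeks.
Longest path through C: 14 weeks (earliest finish 4, latest finish 4).
Slack of C = 0 − 0 = 0 weeks.

0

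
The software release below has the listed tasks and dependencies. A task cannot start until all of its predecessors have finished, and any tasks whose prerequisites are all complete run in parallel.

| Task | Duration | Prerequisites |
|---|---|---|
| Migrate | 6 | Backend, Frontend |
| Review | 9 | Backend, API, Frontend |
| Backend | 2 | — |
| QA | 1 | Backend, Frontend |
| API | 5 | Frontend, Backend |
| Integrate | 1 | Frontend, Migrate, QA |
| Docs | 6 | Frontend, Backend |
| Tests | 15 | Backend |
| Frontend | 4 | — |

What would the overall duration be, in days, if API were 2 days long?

Actual critical path: Frontend→API→Review = 4+5+9 = 18 ⇒ 18 days.
API lies on that path, so at 2 days the path becomes 15 days.
New critical path: Backend→Tests = 2+15 = 17 ⇒ 17 days.

17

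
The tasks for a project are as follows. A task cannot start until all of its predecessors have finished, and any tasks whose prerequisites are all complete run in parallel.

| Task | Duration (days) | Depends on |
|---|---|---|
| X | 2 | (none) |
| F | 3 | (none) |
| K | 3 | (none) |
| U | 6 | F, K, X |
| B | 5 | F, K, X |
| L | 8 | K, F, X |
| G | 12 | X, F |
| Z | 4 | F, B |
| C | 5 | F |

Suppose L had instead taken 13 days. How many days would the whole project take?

Critical path before the change: F→G = 3+12 = 15 giving 15 days.
L has 4 days of float (longest path through it is 11).
Now F→L = 3+13 = 16 is longest, so the finish becomes 16 days.

16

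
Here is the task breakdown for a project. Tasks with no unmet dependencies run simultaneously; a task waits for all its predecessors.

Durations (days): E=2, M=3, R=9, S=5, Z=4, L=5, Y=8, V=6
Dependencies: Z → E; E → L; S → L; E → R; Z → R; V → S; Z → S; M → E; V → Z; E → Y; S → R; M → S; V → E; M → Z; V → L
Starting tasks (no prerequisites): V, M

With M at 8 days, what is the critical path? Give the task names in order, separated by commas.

As given, the longest chain is V→Z→S→R = 6+4+5+9 = 24, so the finish is 24 days.
The longest path through M is only 21 days, so M has float 3.
Now M→Z→S→R = 8+4+5+9 = 26 is longest, so the finish becomes 26 days.

M, Z, S, R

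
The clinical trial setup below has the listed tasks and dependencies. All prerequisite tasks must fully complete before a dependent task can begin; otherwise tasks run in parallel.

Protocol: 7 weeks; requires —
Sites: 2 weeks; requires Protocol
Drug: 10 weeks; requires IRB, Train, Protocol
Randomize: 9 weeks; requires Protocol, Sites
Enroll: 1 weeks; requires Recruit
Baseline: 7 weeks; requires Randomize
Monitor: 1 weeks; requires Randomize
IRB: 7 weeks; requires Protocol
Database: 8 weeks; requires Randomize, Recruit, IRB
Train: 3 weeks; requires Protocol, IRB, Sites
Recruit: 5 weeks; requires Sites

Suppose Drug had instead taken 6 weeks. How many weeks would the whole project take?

Baseline: Protocol→IRB→Train→Drug = 7+7+3+10 = 27 → 27 weeks.
Since Drug is critical, the -4 change carries straight to that chain (now 23 weeks).
The binding chain switches to Protocol→Sites→Randomize→Database = 7+2+9+8 = 26; finish 26 weeks.

26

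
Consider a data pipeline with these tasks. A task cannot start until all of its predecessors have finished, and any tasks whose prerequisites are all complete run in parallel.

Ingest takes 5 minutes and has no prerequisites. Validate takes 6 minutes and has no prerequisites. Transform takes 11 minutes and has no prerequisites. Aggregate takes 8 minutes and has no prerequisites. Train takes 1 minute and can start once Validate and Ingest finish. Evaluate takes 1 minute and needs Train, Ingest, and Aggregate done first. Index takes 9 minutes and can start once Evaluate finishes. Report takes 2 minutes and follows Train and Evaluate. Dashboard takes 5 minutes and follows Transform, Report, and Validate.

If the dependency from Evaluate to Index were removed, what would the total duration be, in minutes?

With the dependency in place, Aggregate→Evaluate→Index = 8+1+9 = 18 sets the finish at 18 minutes.
Without Evaluate→Index, Index's earliest start moves from 9 to 0.
New critical path: Transform→Dashboard = 11+5 = 16 ⇒ 16 minutes.

16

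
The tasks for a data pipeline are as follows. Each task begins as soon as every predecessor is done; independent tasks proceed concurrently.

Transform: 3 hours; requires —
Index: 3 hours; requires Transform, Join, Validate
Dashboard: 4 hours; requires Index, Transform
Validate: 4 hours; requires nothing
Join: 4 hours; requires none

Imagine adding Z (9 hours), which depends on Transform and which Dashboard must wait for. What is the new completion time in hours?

Originally the data pipeline takes 11 hours.
With Z inserted, Dashboard now waits for max(Index, Transform, Z).
New critical path: Transform→Z→Dashboard = 3+9+4 = 16 ⇒ 16 hours.

16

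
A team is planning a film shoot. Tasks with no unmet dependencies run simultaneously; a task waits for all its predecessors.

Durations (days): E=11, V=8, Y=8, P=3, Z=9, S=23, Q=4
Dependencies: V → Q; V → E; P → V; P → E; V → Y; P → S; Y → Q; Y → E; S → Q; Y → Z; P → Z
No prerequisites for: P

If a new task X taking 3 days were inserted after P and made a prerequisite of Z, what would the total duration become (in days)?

Originally the project takes 30 days.
With X inserted, Z now waits for max(Y, P, X).
New critical path: P→V→Y→E = 3+8+8+11 = 30 ⇒ 30 days.

30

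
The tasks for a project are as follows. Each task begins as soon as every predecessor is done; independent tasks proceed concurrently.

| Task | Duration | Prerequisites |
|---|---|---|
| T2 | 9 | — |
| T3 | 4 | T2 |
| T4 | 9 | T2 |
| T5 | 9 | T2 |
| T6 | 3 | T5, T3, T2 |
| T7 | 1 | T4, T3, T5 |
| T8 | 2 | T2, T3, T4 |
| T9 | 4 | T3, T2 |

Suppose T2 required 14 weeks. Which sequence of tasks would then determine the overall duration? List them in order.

T2, T5, T6

Critical path before the change: T2→T5→T6 = 9+9+3 = 21 giving 21 weeks.
T2 lies on that path, so at 14 weeks the path becomes 26 weeks.
That remains the longest chain; total 26 weeks.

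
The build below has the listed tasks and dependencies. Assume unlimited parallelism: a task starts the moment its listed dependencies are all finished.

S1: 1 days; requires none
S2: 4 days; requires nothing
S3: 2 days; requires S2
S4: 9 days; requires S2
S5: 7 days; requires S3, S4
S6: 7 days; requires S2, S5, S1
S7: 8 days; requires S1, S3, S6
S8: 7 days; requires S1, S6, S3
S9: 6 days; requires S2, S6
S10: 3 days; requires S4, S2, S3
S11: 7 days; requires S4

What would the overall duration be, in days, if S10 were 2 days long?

35

Critical path before the change: S2→S4→S5→S6→S7 = 4+9+7+7+8 = 35 giving 35 days.
S10 is off the critical path — its longest chain is 16 days, giving 19 of slack.
The critical path is still S2→S4→S5→S6→S7; finish is now 35 days.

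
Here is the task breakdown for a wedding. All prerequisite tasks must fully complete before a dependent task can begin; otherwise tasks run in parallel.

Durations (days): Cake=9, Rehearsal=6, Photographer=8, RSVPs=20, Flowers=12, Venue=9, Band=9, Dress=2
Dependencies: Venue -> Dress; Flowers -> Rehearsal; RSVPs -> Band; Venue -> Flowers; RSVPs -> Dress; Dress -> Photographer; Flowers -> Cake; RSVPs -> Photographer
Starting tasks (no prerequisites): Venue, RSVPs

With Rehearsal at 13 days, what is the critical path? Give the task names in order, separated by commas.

Venue, Flowers, Rehearsal

Critical path before the change: Venue→Flowers→Cake = 9+12+9 = 30 giving 30 days.
Rehearsal is off the critical path — its longest chain is 27 days, giving 3 of slack.
The binding chain switches to Venue→Flowers→Rehearsal = 9+12+13 = 34; finish 34 days.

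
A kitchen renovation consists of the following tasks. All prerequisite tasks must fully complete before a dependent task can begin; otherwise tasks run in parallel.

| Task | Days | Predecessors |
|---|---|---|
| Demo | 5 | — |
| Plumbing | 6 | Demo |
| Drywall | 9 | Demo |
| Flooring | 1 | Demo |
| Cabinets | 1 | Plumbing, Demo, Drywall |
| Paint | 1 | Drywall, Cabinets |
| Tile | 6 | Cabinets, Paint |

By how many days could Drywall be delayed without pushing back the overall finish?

0

Critical path: Demo→Drywall→Cabinets→Paint→Tile = 5+9+1+1+6 = 22, so the finish is 22 days.
Longest path through Drywall: 22 days (earliest finish 14, latest finish 14).
Slack of Drywall = 5 − 5 = 0 days.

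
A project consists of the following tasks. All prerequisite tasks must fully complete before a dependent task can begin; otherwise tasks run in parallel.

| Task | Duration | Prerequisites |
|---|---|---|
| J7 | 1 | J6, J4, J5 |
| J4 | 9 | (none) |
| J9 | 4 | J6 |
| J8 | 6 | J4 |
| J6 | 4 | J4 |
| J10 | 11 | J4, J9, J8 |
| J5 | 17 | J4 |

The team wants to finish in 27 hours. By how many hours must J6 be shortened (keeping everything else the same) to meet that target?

Current finish: 28 hours; target: 27.
J6 is on every critical path, so each hour cut from J6 cuts the finish by one (this holds down to a finish of 27).
Need 28 − 27 = 1 hour off J6 → J6 becomes 3 hours, finish becomes 27.

1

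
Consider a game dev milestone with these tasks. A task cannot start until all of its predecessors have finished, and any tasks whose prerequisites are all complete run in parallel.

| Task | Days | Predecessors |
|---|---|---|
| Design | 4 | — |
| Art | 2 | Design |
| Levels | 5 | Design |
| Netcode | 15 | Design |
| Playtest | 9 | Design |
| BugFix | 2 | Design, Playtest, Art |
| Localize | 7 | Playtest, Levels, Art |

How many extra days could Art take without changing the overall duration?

Design→Playtest→Localize = 4+9+7 = 20 sets the makespan at 20 days.
The longest chain containing Art totals 13 days.
Slack of Art = 11 − 4 = 7 days.

7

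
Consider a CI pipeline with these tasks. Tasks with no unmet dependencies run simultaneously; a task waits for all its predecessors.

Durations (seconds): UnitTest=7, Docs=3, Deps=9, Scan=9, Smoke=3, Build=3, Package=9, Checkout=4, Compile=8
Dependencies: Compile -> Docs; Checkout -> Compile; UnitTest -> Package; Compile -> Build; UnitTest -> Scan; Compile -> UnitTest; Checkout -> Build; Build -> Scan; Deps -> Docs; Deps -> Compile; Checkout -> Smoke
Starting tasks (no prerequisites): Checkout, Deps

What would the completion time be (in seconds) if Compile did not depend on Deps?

Original critical path: Deps→Compile→UnitTest→Package = 9+8+7+9 = 33 ⇒ 33 seconds.
Without Deps→Compile, Compile's earliest start moves from 9 to 4.
After: Checkout→Compile→UnitTest→Package = 4+8+7+9 = 28 → 28 seconds.

28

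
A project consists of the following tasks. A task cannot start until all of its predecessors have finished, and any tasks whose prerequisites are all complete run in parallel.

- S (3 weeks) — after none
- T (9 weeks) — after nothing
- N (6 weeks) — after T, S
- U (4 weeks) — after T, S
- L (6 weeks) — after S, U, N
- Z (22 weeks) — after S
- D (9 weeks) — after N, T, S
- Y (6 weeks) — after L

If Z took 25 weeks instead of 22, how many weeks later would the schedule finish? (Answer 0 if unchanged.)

Baseline: T→N→L→Y = 9+6+6+6 = 27 → 27 weeks.
The longest path through Z is only 25 weeks, so Z has float 2.
The binding chain switches to S→Z = 3+25 = 28; finish 28 weeks.
Change in finish: 28 − 27 = +1 weeks.

1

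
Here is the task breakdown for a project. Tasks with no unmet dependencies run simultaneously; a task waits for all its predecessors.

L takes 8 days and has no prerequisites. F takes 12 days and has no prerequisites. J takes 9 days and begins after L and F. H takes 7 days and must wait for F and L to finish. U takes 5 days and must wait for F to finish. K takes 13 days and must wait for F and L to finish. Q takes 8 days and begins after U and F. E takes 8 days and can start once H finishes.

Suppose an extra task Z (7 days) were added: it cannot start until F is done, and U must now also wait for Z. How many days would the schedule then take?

Originally the schedule takes 27 days.
With Z inserted, U now waits for max(F, Z).
New critical path: F→Z→U→Q = 12+7+5+8 = 32 ⇒ 32 days.

32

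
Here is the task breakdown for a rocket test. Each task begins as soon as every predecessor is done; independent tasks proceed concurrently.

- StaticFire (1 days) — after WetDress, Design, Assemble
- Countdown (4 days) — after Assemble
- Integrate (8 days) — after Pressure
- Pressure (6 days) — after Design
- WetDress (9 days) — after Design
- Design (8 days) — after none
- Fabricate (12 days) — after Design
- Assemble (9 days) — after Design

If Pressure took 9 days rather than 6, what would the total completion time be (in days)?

Actual critical path: Design→Pressure→Integrate = 8+6+8 = 22 ⇒ 22 days.
Since Pressure is critical, the +3 change carries straight to that chain (now 25 days).
The critical path is still Design→Pressure→Integrate; finish is now 25 days.

25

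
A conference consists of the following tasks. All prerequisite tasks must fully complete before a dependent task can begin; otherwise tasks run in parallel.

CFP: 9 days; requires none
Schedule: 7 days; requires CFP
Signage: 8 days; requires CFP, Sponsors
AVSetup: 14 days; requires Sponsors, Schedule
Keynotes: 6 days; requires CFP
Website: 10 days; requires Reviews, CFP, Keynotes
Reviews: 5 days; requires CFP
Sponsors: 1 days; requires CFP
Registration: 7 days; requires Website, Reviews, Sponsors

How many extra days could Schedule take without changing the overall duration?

The longest chain is CFP→Keynotes→Website→Registration = 9+6+10+7 = 32; overall finish 32 days.
Longest path through Schedule: 30 days (earliest finish 16, latest finish 18).
Float = 32 − 30 = 2.

2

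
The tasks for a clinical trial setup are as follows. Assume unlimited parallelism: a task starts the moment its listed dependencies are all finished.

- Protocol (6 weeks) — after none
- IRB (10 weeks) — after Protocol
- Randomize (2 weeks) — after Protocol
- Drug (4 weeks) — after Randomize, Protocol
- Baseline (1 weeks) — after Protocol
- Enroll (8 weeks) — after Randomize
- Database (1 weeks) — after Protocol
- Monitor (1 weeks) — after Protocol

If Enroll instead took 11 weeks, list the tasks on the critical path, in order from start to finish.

Protocol, Randomize, Enroll

Actual critical path: Protocol→Randomize→Enroll = 6+2+8 = 16 ⇒ 16 weeks.
Since Enroll is critical, the +3 change carries straight to that chain (now 19 weeks).
No other chain overtakes it, so the finish is 19 weeks.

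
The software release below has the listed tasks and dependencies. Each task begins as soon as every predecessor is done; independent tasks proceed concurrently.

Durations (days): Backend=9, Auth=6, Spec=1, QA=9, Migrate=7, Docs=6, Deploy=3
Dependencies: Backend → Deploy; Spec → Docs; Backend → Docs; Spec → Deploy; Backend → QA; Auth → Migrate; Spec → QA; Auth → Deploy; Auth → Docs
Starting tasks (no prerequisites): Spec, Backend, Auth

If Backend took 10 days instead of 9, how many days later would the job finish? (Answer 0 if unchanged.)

As given, the longest chain is Backend→QA = 9+9 = 18, so the finish is 18 days.
Backend is on the critical path; changing it to 10 makes that path 19 days.
The critical path is still Backend→QA; finish is now 19 days.
Change in finish: 19 − 18 = +1 days.

1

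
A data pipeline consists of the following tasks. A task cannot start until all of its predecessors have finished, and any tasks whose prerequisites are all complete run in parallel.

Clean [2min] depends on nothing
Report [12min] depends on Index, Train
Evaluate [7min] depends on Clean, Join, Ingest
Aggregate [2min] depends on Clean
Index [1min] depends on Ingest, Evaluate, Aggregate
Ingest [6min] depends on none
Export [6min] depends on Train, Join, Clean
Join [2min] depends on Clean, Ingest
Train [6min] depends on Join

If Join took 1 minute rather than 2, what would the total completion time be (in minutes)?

Critical path before the change: Ingest→Join→Evaluate→Index→Report = 6+2+7+1+12 = 28 giving 28 minutes.
Join lies on that path, so at 1 minute the path becomes 27 minutes.
No other chain overtakes it, so the finish is 27 minutes.

27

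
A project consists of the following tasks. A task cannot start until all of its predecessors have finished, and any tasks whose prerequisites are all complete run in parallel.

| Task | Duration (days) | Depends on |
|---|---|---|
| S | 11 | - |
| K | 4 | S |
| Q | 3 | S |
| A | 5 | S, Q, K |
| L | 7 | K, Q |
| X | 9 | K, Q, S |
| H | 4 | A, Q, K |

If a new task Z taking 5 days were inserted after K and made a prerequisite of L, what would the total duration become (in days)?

27

Originally the job takes 24 days.
With Z inserted, L now waits for max(K, Q, Z).
New critical path: S→K→Z→L = 11+4+5+7 = 27 ⇒ 27 days.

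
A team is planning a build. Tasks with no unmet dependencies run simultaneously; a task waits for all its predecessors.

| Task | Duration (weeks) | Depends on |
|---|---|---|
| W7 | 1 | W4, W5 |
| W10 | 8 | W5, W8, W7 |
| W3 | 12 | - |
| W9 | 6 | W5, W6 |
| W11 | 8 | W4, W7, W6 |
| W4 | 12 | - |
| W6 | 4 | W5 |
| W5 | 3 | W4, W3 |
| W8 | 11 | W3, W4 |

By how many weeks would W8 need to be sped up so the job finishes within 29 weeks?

Current finish: 31 weeks; target: 29.
W8 is on every critical path, so each week cut from W8 cuts the finish by one (this holds down to a finish of 27).
Need 31 − 29 = 2 weeks off W8 → W8 becomes 9 weeks, finish becomes 29.

2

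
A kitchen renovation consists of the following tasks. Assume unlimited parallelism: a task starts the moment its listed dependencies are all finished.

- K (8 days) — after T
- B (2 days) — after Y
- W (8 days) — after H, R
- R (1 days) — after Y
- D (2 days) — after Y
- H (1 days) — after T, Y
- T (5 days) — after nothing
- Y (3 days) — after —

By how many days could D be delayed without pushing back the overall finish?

T→H→W = 5+1+8 = 14 sets the makespan at 14 days.
Longest path through D: 5 days (earliest finish 5, latest finish 14).
Slack of D = 12 − 3 = 9 days.

9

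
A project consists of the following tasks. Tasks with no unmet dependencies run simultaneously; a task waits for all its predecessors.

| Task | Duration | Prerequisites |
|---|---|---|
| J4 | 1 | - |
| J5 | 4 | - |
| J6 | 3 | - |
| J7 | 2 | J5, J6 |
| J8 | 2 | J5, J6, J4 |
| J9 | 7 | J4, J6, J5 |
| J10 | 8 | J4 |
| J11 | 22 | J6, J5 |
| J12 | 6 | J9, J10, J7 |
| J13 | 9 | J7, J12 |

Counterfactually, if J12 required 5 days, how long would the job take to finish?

26

Critical path before the change: J5→J9→J12→J13 = 4+7+6+9 = 26 giving 26 days.
Since J12 is critical, the -1 change carries straight to that chain (now 25 days).
The binding chain switches to J5→J11 = 4+22 = 26; finish 26 days.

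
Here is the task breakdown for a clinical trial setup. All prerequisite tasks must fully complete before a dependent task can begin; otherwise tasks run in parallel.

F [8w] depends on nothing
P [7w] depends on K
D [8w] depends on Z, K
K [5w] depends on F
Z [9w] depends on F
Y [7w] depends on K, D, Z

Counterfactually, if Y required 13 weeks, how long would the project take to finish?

As given, the longest chain is F→Z→D→Y = 8+9+8+7 = 32, so the finish is 32 weeks.
Y lies on that path, so at 13 weeks the path becomes 38 weeks.
That remains the longest chain; total 38 weeks.

38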